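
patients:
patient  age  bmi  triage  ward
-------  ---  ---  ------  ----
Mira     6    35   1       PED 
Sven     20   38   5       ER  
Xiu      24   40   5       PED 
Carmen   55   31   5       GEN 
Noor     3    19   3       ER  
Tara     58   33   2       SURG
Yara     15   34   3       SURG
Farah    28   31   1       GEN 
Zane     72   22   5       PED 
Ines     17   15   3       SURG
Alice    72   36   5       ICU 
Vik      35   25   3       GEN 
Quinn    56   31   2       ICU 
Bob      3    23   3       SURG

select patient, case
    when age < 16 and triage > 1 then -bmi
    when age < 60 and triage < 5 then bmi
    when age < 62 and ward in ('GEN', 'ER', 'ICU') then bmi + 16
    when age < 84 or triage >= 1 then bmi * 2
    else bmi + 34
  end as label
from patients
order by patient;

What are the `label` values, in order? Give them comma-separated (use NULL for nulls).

patient=Alice: age < 84 or triage >= 1 → 72
patient=Bob: age < 16 and triage > 1 → -23
patient=Carmen: age < 62 and ward in ('GEN', 'ER', 'ICU') → 47
patient=Farah: age < 60 and triage < 5 → 31
patient=Ines: age < 60 and triage < 5 → 15
patient=Mira: age < 60 and triage < 5 → 35
patient=Noor: age < 16 and triage > 1 → -19
patient=Quinn: age < 60 and triage < 5 → 31
patient=Sven: age < 62 and ward in ('GEN', 'ER', 'ICU') → 54
patient=Tara: age < 60 and triage < 5 → 33
patient=Vik: age < 60 and triage < 5 → 25
patient=Xiu: age < 84 or triage >= 1 → 80
patient=Yara: age < 16 and triage > 1 → -34
patient=Zane: age < 84 or triage >= 1 → 44

72, -23, 47, 31, 15, 35, -19, 31, 54, 33, 25, 80, -34, 44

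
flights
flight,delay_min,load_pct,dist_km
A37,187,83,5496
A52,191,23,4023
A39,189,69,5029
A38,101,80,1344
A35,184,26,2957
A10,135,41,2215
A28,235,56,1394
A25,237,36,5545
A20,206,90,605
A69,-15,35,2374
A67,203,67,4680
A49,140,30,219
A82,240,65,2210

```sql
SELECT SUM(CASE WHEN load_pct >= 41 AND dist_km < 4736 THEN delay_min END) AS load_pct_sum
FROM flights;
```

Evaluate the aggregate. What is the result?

1120

flight=A37: ✗
flight=A52: ✗
flight=A39: ✗
flight=A38: ✓ → 101
flight=A35: ✗
flight=A10: ✓ → 135
flight=A28: ✓ → 235
flight=A25: ✗
flight=A20: ✓ → 206
flight=A69: ✗
flight=A67: ✓ → 203
flight=A49: ✗
flight=A82: ✓ → 240
load_pct_sum = 101 + 135 + 235 + 206 + 203 + 240 = 1120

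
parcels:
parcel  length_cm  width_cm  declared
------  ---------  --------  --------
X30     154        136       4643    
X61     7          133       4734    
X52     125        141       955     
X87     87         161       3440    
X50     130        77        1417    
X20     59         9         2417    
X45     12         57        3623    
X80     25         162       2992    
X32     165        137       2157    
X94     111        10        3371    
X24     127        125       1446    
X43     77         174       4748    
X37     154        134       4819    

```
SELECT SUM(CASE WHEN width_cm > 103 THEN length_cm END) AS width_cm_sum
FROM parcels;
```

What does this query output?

parcel=X30: ✓ → 154
parcel=X61: ✓ → 7
parcel=X52: ✓ → 125
parcel=X87: ✓ → 87
parcel=X50: ✗
parcel=X20: ✗
parcel=X45: ✗
parcel=X80: ✓ → 25
parcel=X32: ✓ → 165
parcel=X94: ✗
parcel=X24: ✓ → 127
parcel=X43: ✓ → 77
parcel=X37: ✓ → 154
width_cm_sum = 154 + 7 + 125 + 87 + 25 + 165 + 127 + 77 + 154 = 921

921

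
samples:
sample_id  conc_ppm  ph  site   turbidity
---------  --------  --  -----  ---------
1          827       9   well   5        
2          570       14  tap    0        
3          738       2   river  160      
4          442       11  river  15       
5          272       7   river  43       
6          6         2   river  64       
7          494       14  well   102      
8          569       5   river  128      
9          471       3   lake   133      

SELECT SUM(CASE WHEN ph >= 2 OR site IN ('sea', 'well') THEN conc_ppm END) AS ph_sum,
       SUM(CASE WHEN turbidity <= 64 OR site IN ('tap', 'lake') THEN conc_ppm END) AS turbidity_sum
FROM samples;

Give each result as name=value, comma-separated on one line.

[ph_sum: ph >= 2 OR site IN ('sea', 'well')]
sample_id=1: ✓ → 827
sample_id=2: ✓ → 570
sample_id=3: ✓ → 738
sample_id=4: ✓ → 442
sample_id=5: ✓ → 272
sample_id=6: ✓ → 6
sample_id=7: ✓ → 494
sample_id=8: ✓ → 569
sample_id=9: ✓ → 471
ph_sum = 827 + 570 + 738 + 442 + 272 + 6 + 494 + 569 + 471 = 4389
—
[turbidity_sum: turbidity <= 64 OR site IN ('tap', 'lake')]
sample_id=1: ✓ → 827
sample_id=2: ✓ → 570
sample_id=3: ✗
sample_id=4: ✓ → 442
sample_id=5: ✓ → 272
sample_id=6: ✓ → 6
sample_id=7: ✗
sample_id=8: ✗
sample_id=9: ✓ → 471
turbidity_sum = 827 + 570 + 442 + 272 + 6 + 471 = 2588

ph_sum=4389, turbidity_sum=2588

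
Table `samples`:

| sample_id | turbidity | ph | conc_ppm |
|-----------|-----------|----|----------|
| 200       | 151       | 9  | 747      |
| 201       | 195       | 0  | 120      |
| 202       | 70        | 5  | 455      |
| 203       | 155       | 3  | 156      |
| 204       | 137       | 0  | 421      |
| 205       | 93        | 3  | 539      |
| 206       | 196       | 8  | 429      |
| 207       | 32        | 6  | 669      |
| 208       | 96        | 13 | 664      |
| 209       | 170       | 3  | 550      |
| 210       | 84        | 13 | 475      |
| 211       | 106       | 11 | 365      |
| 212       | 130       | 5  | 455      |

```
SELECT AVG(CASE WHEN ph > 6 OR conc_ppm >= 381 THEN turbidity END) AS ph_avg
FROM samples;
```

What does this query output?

115

sample_id=200: ✓ → 151
sample_id=201: ✗
sample_id=202: ✓ → 70
sample_id=203: ✗
sample_id=204: ✓ → 137
sample_id=205: ✓ → 93
sample_id=206: ✓ → 196
sample_id=207: ✓ → 32
sample_id=208: ✓ → 96
sample_id=209: ✓ → 170
sample_id=210: ✓ → 84
sample_id=211: ✓ → 106
sample_id=212: ✓ → 130
ph_avg = (151 + 70 + 137 + 93 + 196 + 32 + 96 + 170 + 84 + 106 + 130) / 11 = 115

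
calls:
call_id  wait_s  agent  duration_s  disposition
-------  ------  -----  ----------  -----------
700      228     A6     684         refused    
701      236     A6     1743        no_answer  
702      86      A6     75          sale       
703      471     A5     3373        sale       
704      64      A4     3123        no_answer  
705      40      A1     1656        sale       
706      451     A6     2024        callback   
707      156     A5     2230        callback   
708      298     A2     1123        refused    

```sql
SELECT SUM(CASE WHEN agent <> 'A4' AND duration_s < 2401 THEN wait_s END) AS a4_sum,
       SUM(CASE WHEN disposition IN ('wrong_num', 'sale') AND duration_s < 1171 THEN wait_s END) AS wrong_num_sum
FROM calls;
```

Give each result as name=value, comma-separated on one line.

a4_sum=1495, wrong_num_sum=86

[a4_sum: agent <> 'A4' AND duration_s < 2401]
call_id=700: ✓ → 228
call_id=701: ✓ → 236
call_id=702: ✓ → 86
call_id=703: ✗
call_id=704: ✗
call_id=705: ✓ → 40
call_id=706: ✓ → 451
call_id=707: ✓ → 156
call_id=708: ✓ → 298
a4_sum = 228 + 236 + 86 + 40 + 451 + 156 + 298 = 1495
—
[wrong_num_sum: disposition IN ('wrong_num', 'sale') AND duration_s < 1171]
call_id=700: ✗
call_id=701: ✗
call_id=702: ✓ → 86
call_id=703: ✗
call_id=704: ✗
call_id=705: ✗
call_id=706: ✗
call_id=707: ✗
call_id=708: ✗
wrong_num_sum = 86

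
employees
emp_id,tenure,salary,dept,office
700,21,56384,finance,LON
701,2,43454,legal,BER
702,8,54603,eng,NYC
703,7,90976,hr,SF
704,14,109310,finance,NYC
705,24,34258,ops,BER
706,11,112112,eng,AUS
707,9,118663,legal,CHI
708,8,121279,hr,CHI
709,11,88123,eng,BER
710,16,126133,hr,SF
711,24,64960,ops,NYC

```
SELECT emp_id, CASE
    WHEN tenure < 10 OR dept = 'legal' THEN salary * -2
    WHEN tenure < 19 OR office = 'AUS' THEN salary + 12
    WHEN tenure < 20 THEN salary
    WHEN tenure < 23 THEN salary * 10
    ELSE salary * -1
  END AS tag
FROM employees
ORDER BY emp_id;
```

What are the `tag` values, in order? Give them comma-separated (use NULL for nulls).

emp_id=700: tenure < 23 → 563840
emp_id=701: tenure < 10 OR dept = 'legal' → -86908
emp_id=702: tenure < 10 OR dept = 'legal' → -109206
emp_id=703: tenure < 10 OR dept = 'legal' → -181952
emp_id=704: tenure < 19 OR office = 'AUS' → 109322
emp_id=705: ELSE → -34258
emp_id=706: tenure < 19 OR office = 'AUS' → 112124
emp_id=707: tenure < 10 OR dept = 'legal' → -237326
emp_id=708: tenure < 10 OR dept = 'legal' → -242558
emp_id=709: tenure < 19 OR office = 'AUS' → 88135
emp_id=710: tenure < 19 OR office = 'AUS' → 126145
emp_id=711: ELSE → -64960

563840, -86908, -109206, -181952, 109322, -34258, 112124, -237326, -242558, 88135, 126145, -64960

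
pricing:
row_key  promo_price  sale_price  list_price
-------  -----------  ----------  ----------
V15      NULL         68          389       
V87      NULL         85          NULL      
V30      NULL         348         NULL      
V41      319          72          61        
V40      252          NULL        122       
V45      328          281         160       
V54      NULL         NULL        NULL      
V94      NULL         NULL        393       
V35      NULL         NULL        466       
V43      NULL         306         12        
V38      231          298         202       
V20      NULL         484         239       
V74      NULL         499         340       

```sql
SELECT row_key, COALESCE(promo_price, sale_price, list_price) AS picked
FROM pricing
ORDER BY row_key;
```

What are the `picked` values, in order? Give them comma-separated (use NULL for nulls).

row_key=V15: promo_price=NULL, sale_price=68 → 68
row_key=V20: promo_price=NULL, sale_price=484 → 484
row_key=V30: promo_price=NULL, sale_price=348 → 348
row_key=V35: promo_price=NULL, sale_price=NULL, list_price=466 → 466
row_key=V38: promo_price=231 → 231
row_key=V40: promo_price=252 → 252
row_key=V41: promo_price=319 → 319
row_key=V43: promo_price=NULL, sale_price=306 → 306
row_key=V45: promo_price=328 → 328
row_key=V54: promo_price=NULL, sale_price=NULL, list_price=NULL (all NULL) → NULL
row_key=V74: promo_price=NULL, sale_price=499 → 499
row_key=V87: promo_price=NULL, sale_price=85 → 85
row_key=V94: promo_price=NULL, sale_price=NULL, list_price=393 → 393

68, 484, 348, 466, 231, 252, 319, 306, 328, NULL, 499, 85, 393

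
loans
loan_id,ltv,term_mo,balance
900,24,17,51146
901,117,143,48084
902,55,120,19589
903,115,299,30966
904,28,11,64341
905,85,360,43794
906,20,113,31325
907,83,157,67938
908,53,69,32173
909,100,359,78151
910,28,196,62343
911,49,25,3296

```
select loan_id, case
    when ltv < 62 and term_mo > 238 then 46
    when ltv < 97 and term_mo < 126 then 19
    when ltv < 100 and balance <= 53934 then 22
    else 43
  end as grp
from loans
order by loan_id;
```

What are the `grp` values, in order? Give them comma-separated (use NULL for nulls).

19, 43, 19, 43, 19, 22, 19, 43, 19, 43, 43, 19

loan_id=900: ltv < 97 and term_mo < 126 → 19
loan_id=901: ELSE → 43
loan_id=902: ltv < 97 and term_mo < 126 → 19
loan_id=903: ELSE → 43
loan_id=904: ltv < 97 and term_mo < 126 → 19
loan_id=905: ltv < 100 and balance <= 53934 → 22
loan_id=906: ltv < 97 and term_mo < 126 → 19
loan_id=907: ELSE → 43
loan_id=908: ltv < 97 and term_mo < 126 → 19
loan_id=909: ELSE → 43
loan_id=910: ELSE → 43
loan_id=911: ltv < 97 and term_mo < 126 → 19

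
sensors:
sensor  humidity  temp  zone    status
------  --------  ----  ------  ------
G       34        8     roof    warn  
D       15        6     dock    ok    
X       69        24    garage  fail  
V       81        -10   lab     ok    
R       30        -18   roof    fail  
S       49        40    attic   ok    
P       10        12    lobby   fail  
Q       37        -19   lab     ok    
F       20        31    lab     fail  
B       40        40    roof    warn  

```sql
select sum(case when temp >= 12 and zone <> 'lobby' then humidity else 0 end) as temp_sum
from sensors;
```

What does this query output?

178

sensor=G: ✗
sensor=D: ✗
sensor=X: ✓ → 69
sensor=V: ✗
sensor=R: ✗
sensor=S: ✓ → 49
sensor=P: ✗
sensor=Q: ✗
sensor=F: ✓ → 20
sensor=B: ✓ → 40
temp_sum = 69 + 49 + 20 + 40 = 178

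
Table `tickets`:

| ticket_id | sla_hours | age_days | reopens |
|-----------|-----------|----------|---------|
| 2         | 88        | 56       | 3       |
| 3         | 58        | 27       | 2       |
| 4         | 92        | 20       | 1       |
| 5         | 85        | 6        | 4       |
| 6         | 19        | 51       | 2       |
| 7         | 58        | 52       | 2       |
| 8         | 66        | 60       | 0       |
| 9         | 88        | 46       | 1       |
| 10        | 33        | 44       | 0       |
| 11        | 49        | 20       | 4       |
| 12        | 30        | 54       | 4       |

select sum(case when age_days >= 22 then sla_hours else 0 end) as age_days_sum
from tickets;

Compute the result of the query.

ticket_id=2: ✓ → 88
ticket_id=3: ✓ → 58
ticket_id=4: ✗
ticket_id=5: ✗
ticket_id=6: ✓ → 19
ticket_id=7: ✓ → 58
ticket_id=8: ✓ → 66
ticket_id=9: ✓ → 88
ticket_id=10: ✓ → 33
ticket_id=11: ✗
ticket_id=12: ✓ → 30
age_days_sum = 88 + 58 + 19 + 58 + 66 + 88 + 33 + 30 = 440

440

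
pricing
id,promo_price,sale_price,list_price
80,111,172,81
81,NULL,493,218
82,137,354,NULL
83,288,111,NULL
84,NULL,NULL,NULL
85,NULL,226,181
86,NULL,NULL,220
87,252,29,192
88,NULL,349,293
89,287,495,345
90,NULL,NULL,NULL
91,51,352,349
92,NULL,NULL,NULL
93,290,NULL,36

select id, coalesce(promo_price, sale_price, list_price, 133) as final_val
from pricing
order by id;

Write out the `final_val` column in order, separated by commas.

id=80: promo_price=111 → 111
id=81: promo_price=NULL, sale_price=493 → 493
id=82: promo_price=137 → 137
id=83: promo_price=288 → 288
id=84: promo_price=NULL, sale_price=NULL, list_price=NULL, → literal 133 → 133
id=85: promo_price=NULL, sale_price=226 → 226
id=86: promo_price=NULL, sale_price=NULL, list_price=220 → 220
id=87: promo_price=252 → 252
id=88: promo_price=NULL, sale_price=349 → 349
id=89: promo_price=287 → 287
id=90: promo_price=NULL, sale_price=NULL, list_price=NULL, → literal 133 → 133
id=91: promo_price=51 → 51
id=92: promo_price=NULL, sale_price=NULL, list_price=NULL, → literal 133 → 133
id=93: promo_price=290 → 290

111, 493, 137, 288, 133, 226, 220, 252, 349, 287, 133, 51, 133, 290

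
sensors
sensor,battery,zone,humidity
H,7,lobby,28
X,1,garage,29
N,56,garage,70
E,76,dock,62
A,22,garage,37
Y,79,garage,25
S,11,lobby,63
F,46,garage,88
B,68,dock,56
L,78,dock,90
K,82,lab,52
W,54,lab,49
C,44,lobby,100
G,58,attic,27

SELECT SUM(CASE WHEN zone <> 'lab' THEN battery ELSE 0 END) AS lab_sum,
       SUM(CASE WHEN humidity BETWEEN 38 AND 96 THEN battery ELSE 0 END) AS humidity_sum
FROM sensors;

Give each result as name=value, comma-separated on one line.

[lab_sum: zone <> 'lab']
sensor=H: ✓ → 7
sensor=X: ✓ → 1
sensor=N: ✓ → 56
sensor=E: ✓ → 76
sensor=A: ✓ → 22
sensor=Y: ✓ → 79
sensor=S: ✓ → 11
sensor=F: ✓ → 46
sensor=B: ✓ → 68
sensor=L: ✓ → 78
sensor=K: ✗
sensor=W: ✗
sensor=C: ✓ → 44
sensor=G: ✓ → 58
lab_sum = 7 + 1 + 56 + 76 + 22 + 79 + 11 + 46 + 68 + 78 + 44 + 58 = 546
—
[humidity_sum: humidity BETWEEN 38 AND 96]
sensor=H: ✗
sensor=X: ✗
sensor=N: ✓ → 56
sensor=E: ✓ → 76
sensor=A: ✗
sensor=Y: ✗
sensor=S: ✓ → 11
sensor=F: ✓ → 46
sensor=B: ✓ → 68
sensor=L: ✓ → 78
sensor=K: ✓ → 82
sensor=W: ✓ → 54
sensor=C: ✗
sensor=G: ✗
humidity_sum = 56 + 76 + 11 + 46 + 68 + 78 + 82 + 54 = 471

lab_sum=546, humidity_sum=471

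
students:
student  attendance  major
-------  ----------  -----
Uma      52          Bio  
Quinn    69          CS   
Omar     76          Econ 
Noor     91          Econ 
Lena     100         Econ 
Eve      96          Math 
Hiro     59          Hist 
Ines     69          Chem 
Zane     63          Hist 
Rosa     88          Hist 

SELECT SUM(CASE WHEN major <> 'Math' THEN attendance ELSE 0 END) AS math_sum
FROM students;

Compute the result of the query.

student=Uma: ✓ → 52
student=Quinn: ✓ → 69
student=Omar: ✓ → 76
student=Noor: ✓ → 91
student=Lena: ✓ → 100
student=Eve: ✗
student=Hiro: ✓ → 59
student=Ines: ✓ → 69
student=Zane: ✓ → 63
student=Rosa: ✓ → 88
math_sum = 52 + 69 + 76 + 91 + 100 + 59 + 69 + 63 + 88 = 667

667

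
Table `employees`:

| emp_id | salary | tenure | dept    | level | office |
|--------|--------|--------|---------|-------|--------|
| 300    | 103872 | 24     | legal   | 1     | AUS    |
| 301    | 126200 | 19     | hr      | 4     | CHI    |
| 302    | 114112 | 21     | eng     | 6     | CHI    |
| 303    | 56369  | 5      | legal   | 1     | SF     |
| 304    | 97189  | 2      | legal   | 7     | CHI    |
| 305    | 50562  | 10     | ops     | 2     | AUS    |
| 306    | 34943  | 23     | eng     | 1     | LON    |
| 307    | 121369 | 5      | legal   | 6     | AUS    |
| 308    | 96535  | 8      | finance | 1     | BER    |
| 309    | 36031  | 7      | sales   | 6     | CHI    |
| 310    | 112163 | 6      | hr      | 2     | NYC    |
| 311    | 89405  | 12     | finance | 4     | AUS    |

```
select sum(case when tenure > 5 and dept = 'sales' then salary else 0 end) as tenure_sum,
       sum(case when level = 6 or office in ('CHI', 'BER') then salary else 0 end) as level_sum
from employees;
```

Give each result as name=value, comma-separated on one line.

tenure_sum=36031, level_sum=591436

[tenure_sum: tenure > 5 and dept = 'sales']
emp_id=300: ✗
emp_id=301: ✗
emp_id=302: ✗
emp_id=303: ✗
emp_id=304: ✗
emp_id=305: ✗
emp_id=306: ✗
emp_id=307: ✗
emp_id=308: ✗
emp_id=309: ✓ → 36031
emp_id=310: ✗
emp_id=311: ✗
tenure_sum = 36031
—
[level_sum: level = 6 or office in ('CHI', 'BER')]
emp_id=300: ✗
emp_id=301: ✓ → 126200
emp_id=302: ✓ → 114112
emp_id=303: ✗
emp_id=304: ✓ → 97189
emp_id=305: ✗
emp_id=306: ✗
emp_id=307: ✓ → 121369
emp_id=308: ✓ → 96535
emp_id=309: ✓ → 36031
emp_id=310: ✗
emp_id=311: ✗
level_sum = 126200 + 114112 + 97189 + 121369 + 96535 + 36031 = 591436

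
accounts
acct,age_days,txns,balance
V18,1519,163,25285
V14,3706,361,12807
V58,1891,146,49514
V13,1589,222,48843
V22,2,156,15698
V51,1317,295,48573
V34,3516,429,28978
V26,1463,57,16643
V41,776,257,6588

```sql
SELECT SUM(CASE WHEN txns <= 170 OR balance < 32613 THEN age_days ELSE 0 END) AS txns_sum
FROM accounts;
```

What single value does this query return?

acct=V18: ✓ → 1519
acct=V14: ✓ → 3706
acct=V58: ✓ → 1891
acct=V13: ✗
acct=V22: ✓ → 2
acct=V51: ✗
acct=V34: ✓ → 3516
acct=V26: ✓ → 1463
acct=V41: ✓ → 776
txns_sum = 1519 + 3706 + 1891 + 2 + 3516 + 1463 + 776 = 12873

12873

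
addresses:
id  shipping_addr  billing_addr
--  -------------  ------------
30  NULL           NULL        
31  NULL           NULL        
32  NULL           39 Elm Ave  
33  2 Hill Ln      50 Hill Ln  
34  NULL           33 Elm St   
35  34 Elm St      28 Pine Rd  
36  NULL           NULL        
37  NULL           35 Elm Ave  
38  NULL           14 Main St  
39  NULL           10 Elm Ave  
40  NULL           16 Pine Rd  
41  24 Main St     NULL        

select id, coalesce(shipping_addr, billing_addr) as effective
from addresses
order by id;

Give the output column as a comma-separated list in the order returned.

id=30: shipping_addr=NULL, billing_addr=NULL (all NULL) → NULL
id=31: shipping_addr=NULL, billing_addr=NULL (all NULL) → NULL
id=32: shipping_addr=NULL, billing_addr=39 Elm Ave → 39 Elm Ave
id=33: shipping_addr=2 Hill Ln → 2 Hill Ln
id=34: shipping_addr=NULL, billing_addr=33 Elm St → 33 Elm St
id=35: shipping_addr=34 Elm St → 34 Elm St
id=36: shipping_addr=NULL, billing_addr=NULL (all NULL) → NULL
id=37: shipping_addr=NULL, billing_addr=35 Elm Ave → 35 Elm Ave
id=38: shipping_addr=NULL, billing_addr=14 Main St → 14 Main St
id=39: shipping_addr=NULL, billing_addr=10 Elm Ave → 10 Elm Ave
id=40: shipping_addr=NULL, billing_addr=16 Pine Rd → 16 Pine Rd
id=41: shipping_addr=24 Main St → 24 Main St

NULL, NULL, 39 Elm Ave, 2 Hill Ln, 33 Elm St, 34 Elm St, NULL, 35 Elm Ave, 14 Main St, 10 Elm Ave, 16 Pine Rd, 24 Main St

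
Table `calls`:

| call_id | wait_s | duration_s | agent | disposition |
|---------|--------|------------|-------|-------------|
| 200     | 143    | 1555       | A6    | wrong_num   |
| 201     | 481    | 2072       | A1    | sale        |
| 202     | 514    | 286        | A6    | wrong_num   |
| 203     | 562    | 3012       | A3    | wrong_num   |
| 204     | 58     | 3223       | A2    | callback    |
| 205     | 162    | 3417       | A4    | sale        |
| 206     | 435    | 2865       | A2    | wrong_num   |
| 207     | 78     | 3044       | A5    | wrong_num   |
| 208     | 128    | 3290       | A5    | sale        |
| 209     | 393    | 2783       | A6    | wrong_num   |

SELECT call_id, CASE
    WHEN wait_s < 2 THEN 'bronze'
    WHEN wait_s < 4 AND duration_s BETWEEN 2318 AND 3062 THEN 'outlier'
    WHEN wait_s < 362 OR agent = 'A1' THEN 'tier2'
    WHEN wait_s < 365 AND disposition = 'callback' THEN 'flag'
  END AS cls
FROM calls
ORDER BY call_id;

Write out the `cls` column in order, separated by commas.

tier2, tier2, NULL, NULL, tier2, tier2, NULL, tier2, tier2, NULL

call_id=200: wait_s < 362 OR agent = 'A1' → tier2
call_id=201: wait_s < 362 OR agent = 'A1' → tier2
call_id=202: (no match → NULL) → NULL
call_id=203: (no match → NULL) → NULL
call_id=204: wait_s < 362 OR agent = 'A1' → tier2
call_id=205: wait_s < 362 OR agent = 'A1' → tier2
call_id=206: (no match → NULL) → NULL
call_id=207: wait_s < 362 OR agent = 'A1' → tier2
call_id=208: wait_s < 362 OR agent = 'A1' → tier2
call_id=209: (no match → NULL) → NULL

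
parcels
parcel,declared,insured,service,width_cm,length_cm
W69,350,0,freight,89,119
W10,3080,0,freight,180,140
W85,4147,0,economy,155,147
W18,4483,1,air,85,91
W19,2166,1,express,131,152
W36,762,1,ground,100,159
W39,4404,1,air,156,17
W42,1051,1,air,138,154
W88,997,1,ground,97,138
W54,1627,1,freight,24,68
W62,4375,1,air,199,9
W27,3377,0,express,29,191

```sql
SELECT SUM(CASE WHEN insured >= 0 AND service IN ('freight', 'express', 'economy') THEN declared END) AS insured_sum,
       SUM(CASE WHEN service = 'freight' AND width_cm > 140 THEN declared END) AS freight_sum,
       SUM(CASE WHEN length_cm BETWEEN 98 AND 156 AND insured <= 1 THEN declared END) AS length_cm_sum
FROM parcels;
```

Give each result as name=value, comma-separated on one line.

[insured_sum: insured >= 0 AND service IN ('freight', 'express', 'economy')]
parcel=W69: ✓ → 350
parcel=W10: ✓ → 3080
parcel=W85: ✓ → 4147
parcel=W18: ✗
parcel=W19: ✓ → 2166
parcel=W36: ✗
parcel=W39: ✗
parcel=W42: ✗
parcel=W88: ✗
parcel=W54: ✓ → 1627
parcel=W62: ✗
parcel=W27: ✓ → 3377
insured_sum = 350 + 3080 + 4147 + 2166 + 1627 + 3377 = 14747
—
[freight_sum: service = 'freight' AND width_cm > 140]
parcel=W69: ✗
parcel=W10: ✓ → 3080
parcel=W85: ✗
parcel=W18: ✗
parcel=W19: ✗
parcel=W36: ✗
parcel=W39: ✗
parcel=W42: ✗
parcel=W88: ✗
parcel=W54: ✗
parcel=W62: ✗
parcel=W27: ✗
freight_sum = 3080
—
[length_cm_sum: length_cm BETWEEN 98 AND 156 AND insured <= 1]
parcel=W69: ✓ → 350
parcel=W10: ✓ → 3080
parcel=W85: ✓ → 4147
parcel=W18: ✗
parcel=W19: ✓ → 2166
parcel=W36: ✗
parcel=W39: ✗
parcel=W42: ✓ → 1051
parcel=W88: ✓ → 997
parcel=W54: ✗
parcel=W62: ✗
parcel=W27: ✗
length_cm_sum = 350 + 3080 + 4147 + 2166 + 1051 + 997 = 11791

insured_sum=14747, freight_sum=3080, length_cm_sum=11791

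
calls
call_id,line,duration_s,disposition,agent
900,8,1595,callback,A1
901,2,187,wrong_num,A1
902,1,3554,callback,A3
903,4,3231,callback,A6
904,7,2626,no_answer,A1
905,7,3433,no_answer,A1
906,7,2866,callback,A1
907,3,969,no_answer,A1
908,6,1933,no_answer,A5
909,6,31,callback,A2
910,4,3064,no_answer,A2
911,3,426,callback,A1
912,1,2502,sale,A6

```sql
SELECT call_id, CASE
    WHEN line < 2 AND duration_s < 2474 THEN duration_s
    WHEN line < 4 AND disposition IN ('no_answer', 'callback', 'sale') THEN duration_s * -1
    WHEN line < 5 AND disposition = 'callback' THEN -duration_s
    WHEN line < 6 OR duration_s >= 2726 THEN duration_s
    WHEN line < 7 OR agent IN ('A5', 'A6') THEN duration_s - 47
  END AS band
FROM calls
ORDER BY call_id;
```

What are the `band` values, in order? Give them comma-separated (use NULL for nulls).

call_id=900: (no match → NULL) → NULL
call_id=901: line < 6 OR duration_s >= 2726 → 187
call_id=902: line < 4 AND disposition IN ('no_answer', 'callback', 'sale') → -3554
call_id=903: line < 5 AND disposition = 'callback' → -3231
call_id=904: (no match → NULL) → NULL
call_id=905: line < 6 OR duration_s >= 2726 → 3433
call_id=906: line < 6 OR duration_s >= 2726 → 2866
call_id=907: line < 4 AND disposition IN ('no_answer', 'callback', 'sale') → -969
call_id=908: line < 7 OR agent IN ('A5', 'A6') → 1886
call_id=909: line < 7 OR agent IN ('A5', 'A6') → -16
call_id=910: line < 6 OR duration_s >= 2726 → 3064
call_id=911: line < 4 AND disposition IN ('no_answer', 'callback', 'sale') → -426
call_id=912: line < 4 AND disposition IN ('no_answer', 'callback', 'sale') → -2502

NULL, 187, -3554, -3231, NULL, 3433, 2866, -969, 1886, -16, 3064, -426, -2502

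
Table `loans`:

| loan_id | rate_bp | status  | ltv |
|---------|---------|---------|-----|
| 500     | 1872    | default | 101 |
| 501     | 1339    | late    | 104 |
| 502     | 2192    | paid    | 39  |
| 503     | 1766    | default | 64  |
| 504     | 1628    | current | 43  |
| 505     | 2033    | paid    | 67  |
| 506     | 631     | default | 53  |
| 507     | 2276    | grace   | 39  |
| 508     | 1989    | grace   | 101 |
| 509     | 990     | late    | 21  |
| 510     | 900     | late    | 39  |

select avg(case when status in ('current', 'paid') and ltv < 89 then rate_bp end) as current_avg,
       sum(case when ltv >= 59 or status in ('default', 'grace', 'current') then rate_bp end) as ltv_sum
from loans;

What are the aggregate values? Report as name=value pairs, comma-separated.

[current_avg: status in ('current', 'paid') and ltv < 89]
loan_id=500: ✗
loan_id=501: ✗
loan_id=502: ✓ → 2192
loan_id=503: ✗
loan_id=504: ✓ → 1628
loan_id=505: ✓ → 2033
loan_id=506: ✗
loan_id=507: ✗
loan_id=508: ✗
loan_id=509: ✗
loan_id=510: ✗
current_avg = (2192 + 1628 + 2033) / 3 = 1951
—
[ltv_sum: ltv >= 59 or status in ('default', 'grace', 'current')]
loan_id=500: ✓ → 1872
loan_id=501: ✓ → 1339
loan_id=502: ✗
loan_id=503: ✓ → 1766
loan_id=504: ✓ → 1628
loan_id=505: ✓ → 2033
loan_id=506: ✓ → 631
loan_id=507: ✓ → 2276
loan_id=508: ✓ → 1989
loan_id=509: ✗
loan_id=510: ✗
ltv_sum = 1872 + 1339 + 1766 + 1628 + 2033 + 631 + 2276 + 1989 = 13534

current_avg=1951, ltv_sum=13534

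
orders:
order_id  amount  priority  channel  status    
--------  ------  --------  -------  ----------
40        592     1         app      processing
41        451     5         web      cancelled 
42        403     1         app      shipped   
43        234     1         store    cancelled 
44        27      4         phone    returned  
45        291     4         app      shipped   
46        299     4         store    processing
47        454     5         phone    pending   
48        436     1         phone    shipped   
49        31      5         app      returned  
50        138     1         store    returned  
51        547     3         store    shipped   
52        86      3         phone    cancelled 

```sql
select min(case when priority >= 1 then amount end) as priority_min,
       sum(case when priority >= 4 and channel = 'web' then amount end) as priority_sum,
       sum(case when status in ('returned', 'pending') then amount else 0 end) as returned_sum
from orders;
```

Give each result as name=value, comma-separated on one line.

[priority_min: priority >= 1]
order_id=40: ✓ → 592
order_id=41: ✓ → 451
order_id=42: ✓ → 403
order_id=43: ✓ → 234
order_id=44: ✓ → 27
order_id=45: ✓ → 291
order_id=46: ✓ → 299
order_id=47: ✓ → 454
order_id=48: ✓ → 436
order_id=49: ✓ → 31
order_id=50: ✓ → 138
order_id=51: ✓ → 547
order_id=52: ✓ → 86
priority_min = MIN(592, 451, 403, 234, 27, 291, 299, 454, 436, 31, 138, 547, 86) = 27
—
[priority_sum: priority >= 4 and channel = 'web']
order_id=40: ✗
order_id=41: ✓ → 451
order_id=42: ✗
order_id=43: ✗
order_id=44: ✗
order_id=45: ✗
order_id=46: ✗
order_id=47: ✗
order_id=48: ✗
order_id=49: ✗
order_id=50: ✗
order_id=51: ✗
order_id=52: ✗
priority_sum = 451
—
[returned_sum: status in ('returned', 'pending')]
order_id=40: ✗
order_id=41: ✗
order_id=42: ✗
order_id=43: ✗
order_id=44: ✓ → 27
order_id=45: ✗
order_id=46: ✗
order_id=47: ✓ → 454
order_id=48: ✗
order_id=49: ✓ → 31
order_id=50: ✓ → 138
order_id=51: ✗
order_id=52: ✗
returned_sum = 27 + 454 + 31 + 138 = 650

priority_min=27, priority_sum=451, returned_sum=650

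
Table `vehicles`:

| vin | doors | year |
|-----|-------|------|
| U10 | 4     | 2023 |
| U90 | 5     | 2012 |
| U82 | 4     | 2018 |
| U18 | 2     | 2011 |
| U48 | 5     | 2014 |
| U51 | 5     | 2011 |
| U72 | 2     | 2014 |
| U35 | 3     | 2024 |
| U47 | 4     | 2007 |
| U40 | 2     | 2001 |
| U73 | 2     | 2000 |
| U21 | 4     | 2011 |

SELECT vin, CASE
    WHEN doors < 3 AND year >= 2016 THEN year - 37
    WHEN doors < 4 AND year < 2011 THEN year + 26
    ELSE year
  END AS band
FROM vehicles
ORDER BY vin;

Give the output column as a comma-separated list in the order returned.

2023, 2011, 2011, 2024, 2027, 2007, 2014, 2011, 2014, 2026, 2018, 2012

vin=U10: ELSE → 2023
vin=U18: ELSE → 2011
vin=U21: ELSE → 2011
vin=U35: ELSE → 2024
vin=U40: doors < 4 AND year < 2011 → 2027
vin=U47: ELSE → 2007
vin=U48: ELSE → 2014
vin=U51: ELSE → 2011
vin=U72: ELSE → 2014
vin=U73: doors < 4 AND year < 2011 → 2026
vin=U82: ELSE → 2018
vin=U90: ELSE → 2012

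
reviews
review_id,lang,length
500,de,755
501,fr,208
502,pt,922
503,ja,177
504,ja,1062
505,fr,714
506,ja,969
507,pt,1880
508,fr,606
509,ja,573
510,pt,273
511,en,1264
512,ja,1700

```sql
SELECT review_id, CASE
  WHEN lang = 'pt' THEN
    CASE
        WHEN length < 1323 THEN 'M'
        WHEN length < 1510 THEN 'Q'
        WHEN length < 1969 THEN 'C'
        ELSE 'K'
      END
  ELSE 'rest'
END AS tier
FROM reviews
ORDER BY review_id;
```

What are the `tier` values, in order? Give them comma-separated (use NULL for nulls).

rest, rest, M, rest, rest, rest, rest, C, rest, rest, M, rest, rest

review_id=500: lang='de' → outer ELSE → rest
review_id=501: lang='fr' → outer ELSE → rest
review_id=502: lang='pt' → inner[length < 1323] → M
review_id=503: lang='ja' → outer ELSE → rest
review_id=504: lang='ja' → outer ELSE → rest
review_id=505: lang='fr' → outer ELSE → rest
review_id=506: lang='ja' → outer ELSE → rest
review_id=507: lang='pt' → inner[length < 1969] → C
review_id=508: lang='fr' → outer ELSE → rest
review_id=509: lang='ja' → outer ELSE → rest
review_id=510: lang='pt' → inner[length < 1323] → M
review_id=511: lang='en' → outer ELSE → rest
review_id=512: lang='ja' → outer ELSE → rest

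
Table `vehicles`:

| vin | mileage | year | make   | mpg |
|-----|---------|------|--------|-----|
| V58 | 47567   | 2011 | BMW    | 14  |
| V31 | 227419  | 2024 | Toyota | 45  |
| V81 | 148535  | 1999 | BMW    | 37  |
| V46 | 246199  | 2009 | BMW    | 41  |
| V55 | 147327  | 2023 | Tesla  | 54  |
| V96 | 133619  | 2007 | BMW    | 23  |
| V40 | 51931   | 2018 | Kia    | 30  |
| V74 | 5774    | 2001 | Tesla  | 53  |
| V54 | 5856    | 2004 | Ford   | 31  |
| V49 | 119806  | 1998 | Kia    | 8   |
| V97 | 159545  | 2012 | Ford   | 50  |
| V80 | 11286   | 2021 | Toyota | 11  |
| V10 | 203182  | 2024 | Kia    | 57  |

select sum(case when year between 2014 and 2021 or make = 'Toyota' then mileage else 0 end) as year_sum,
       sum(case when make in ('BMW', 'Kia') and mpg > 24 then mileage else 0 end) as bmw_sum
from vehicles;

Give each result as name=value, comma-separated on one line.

[year_sum: year between 2014 and 2021 or make = 'Toyota']
vin=V58: ✗
vin=V31: ✓ → 227419
vin=V81: ✗
vin=V46: ✗
vin=V55: ✗
vin=V96: ✗
vin=V40: ✓ → 51931
vin=V74: ✗
vin=V54: ✗
vin=V49: ✗
vin=V97: ✗
vin=V80: ✓ → 11286
vin=V10: ✗
year_sum = 227419 + 51931 + 11286 = 290636
—
[bmw_sum: make in ('BMW', 'Kia') and mpg > 24]
vin=V58: ✗
vin=V31: ✗
vin=V81: ✓ → 148535
vin=V46: ✓ → 246199
vin=V55: ✗
vin=V96: ✗
vin=V40: ✓ → 51931
vin=V74: ✗
vin=V54: ✗
vin=V49: ✗
vin=V97: ✗
vin=V80: ✗
vin=V10: ✓ → 203182
bmw_sum = 148535 + 246199 + 51931 + 203182 = 649847

year_sum=290636, bmw_sum=649847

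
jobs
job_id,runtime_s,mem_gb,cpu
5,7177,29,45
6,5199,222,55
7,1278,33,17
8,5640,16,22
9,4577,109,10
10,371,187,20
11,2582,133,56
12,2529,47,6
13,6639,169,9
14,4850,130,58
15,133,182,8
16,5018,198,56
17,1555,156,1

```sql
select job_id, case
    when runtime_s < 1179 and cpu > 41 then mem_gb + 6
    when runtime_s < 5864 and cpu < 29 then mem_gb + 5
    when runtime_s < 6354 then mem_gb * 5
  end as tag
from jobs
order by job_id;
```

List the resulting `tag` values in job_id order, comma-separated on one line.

NULL, 1110, 38, 21, 114, 192, 665, 52, NULL, 650, 187, 990, 161

job_id=5: (no match → NULL) → NULL
job_id=6: runtime_s < 6354 → 1110
job_id=7: runtime_s < 5864 and cpu < 29 → 38
job_id=8: runtime_s < 5864 and cpu < 29 → 21
job_id=9: runtime_s < 5864 and cpu < 29 → 114
job_id=10: runtime_s < 5864 and cpu < 29 → 192
job_id=11: runtime_s < 6354 → 665
job_id=12: runtime_s < 5864 and cpu < 29 → 52
job_id=13: (no match → NULL) → NULL
job_id=14: runtime_s < 6354 → 650
job_id=15: runtime_s < 5864 and cpu < 29 → 187
job_id=16: runtime_s < 6354 → 990
job_id=17: runtime_s < 5864 and cpu < 29 → 161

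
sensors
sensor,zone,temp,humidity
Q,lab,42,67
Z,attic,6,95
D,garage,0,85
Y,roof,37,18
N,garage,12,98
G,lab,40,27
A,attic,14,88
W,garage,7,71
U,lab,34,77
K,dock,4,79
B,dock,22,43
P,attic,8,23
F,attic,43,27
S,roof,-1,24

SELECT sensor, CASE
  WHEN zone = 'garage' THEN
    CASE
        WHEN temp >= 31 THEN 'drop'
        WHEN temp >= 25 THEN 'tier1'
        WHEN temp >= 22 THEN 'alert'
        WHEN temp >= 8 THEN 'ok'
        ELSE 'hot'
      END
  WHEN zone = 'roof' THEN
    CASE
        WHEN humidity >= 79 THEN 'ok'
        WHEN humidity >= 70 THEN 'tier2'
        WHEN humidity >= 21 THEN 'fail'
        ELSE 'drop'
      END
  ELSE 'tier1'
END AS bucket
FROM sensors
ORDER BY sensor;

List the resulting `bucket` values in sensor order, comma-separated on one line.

tier1, tier1, hot, tier1, tier1, tier1, ok, tier1, tier1, fail, tier1, hot, drop, tier1

sensor=A: zone='attic' → outer ELSE → tier1
sensor=B: zone='dock' → outer ELSE → tier1
sensor=D: zone='garage' → inner[ELSE] → hot
sensor=F: zone='attic' → outer ELSE → tier1
sensor=G: zone='lab' → outer ELSE → tier1
sensor=K: zone='dock' → outer ELSE → tier1
sensor=N: zone='garage' → inner[temp >= 8] → ok
sensor=P: zone='attic' → outer ELSE → tier1
sensor=Q: zone='lab' → outer ELSE → tier1
sensor=S: zone='roof' → inner[humidity >= 21] → fail
sensor=U: zone='lab' → outer ELSE → tier1
sensor=W: zone='garage' → inner[ELSE] → hot
sensor=Y: zone='roof' → inner[ELSE] → drop
sensor=Z: zone='attic' → outer ELSE → tier1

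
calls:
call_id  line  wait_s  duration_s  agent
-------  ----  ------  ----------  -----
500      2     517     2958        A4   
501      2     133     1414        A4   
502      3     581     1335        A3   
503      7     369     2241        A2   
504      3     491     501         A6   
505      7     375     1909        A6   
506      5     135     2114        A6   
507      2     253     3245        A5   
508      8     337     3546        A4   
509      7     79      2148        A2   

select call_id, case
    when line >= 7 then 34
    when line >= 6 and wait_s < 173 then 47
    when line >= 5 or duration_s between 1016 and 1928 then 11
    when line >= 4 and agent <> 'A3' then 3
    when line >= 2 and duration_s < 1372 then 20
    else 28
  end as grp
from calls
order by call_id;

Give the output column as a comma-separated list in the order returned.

call_id=500: ELSE → 28
call_id=501: line >= 5 or duration_s between 1016 and 1928 → 11
call_id=502: line >= 5 or duration_s between 1016 and 1928 → 11
call_id=503: line >= 7 → 34
call_id=504: line >= 2 and duration_s < 1372 → 20
call_id=505: line >= 7 → 34
call_id=506: line >= 5 or duration_s between 1016 and 1928 → 11
call_id=507: ELSE → 28
call_id=508: line >= 7 → 34
call_id=509: line >= 7 → 34

28, 11, 11, 34, 20, 34, 11, 28, 34, 34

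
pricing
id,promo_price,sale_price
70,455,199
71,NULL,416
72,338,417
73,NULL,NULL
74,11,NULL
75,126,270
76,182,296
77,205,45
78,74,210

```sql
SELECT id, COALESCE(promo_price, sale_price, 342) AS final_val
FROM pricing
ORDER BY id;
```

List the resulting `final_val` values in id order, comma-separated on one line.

id=70: promo_price=455 → 455
id=71: promo_price=NULL, sale_price=416 → 416
id=72: promo_price=338 → 338
id=73: promo_price=NULL, sale_price=NULL, → literal 342 → 342
id=74: promo_price=11 → 11
id=75: promo_price=126 → 126
id=76: promo_price=182 → 182
id=77: promo_price=205 → 205
id=78: promo_price=74 → 74

455, 416, 338, 342, 11, 126, 182, 205, 74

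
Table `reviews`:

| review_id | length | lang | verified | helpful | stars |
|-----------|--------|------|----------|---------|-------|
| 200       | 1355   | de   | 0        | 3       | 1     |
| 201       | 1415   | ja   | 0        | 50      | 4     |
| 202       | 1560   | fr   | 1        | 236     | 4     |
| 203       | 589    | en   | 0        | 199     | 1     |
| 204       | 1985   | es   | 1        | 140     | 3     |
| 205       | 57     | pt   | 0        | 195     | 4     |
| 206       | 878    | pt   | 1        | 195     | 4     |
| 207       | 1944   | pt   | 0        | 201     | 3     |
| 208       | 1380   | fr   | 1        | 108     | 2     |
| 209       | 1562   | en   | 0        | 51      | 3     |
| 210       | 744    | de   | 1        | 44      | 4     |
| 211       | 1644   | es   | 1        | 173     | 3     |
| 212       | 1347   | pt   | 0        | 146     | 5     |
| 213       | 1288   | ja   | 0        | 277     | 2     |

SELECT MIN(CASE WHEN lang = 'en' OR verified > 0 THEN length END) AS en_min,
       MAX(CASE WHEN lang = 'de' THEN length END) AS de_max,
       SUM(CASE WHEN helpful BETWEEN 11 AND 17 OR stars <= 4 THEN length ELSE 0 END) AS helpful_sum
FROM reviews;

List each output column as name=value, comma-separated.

en_min=589, de_max=1355, helpful_sum=16401

[en_min: lang = 'en' OR verified > 0]
review_id=200: ✗
review_id=201: ✗
review_id=202: ✓ → 1560
review_id=203: ✓ → 589
review_id=204: ✓ → 1985
review_id=205: ✗
review_id=206: ✓ → 878
review_id=207: ✗
review_id=208: ✓ → 1380
review_id=209: ✓ → 1562
review_id=210: ✓ → 744
review_id=211: ✓ → 1644
review_id=212: ✗
review_id=213: ✗
en_min = MIN(1560, 589, 1985, 878, 1380, 1562, 744, 1644) = 589
—
[de_max: lang = 'de']
review_id=200: ✓ → 1355
review_id=201: ✗
review_id=202: ✗
review_id=203: ✗
review_id=204: ✗
review_id=205: ✗
review_id=206: ✗
review_id=207: ✗
review_id=208: ✗
review_id=209: ✗
review_id=210: ✓ → 744
review_id=211: ✗
review_id=212: ✗
review_id=213: ✗
de_max = MAX(1355, 744) = 1355
—
[helpful_sum: helpful BETWEEN 11 AND 17 OR stars <= 4]
review_id=200: ✓ → 1355
review_id=201: ✓ → 1415
review_id=202: ✓ → 1560
review_id=203: ✓ → 589
review_id=204: ✓ → 1985
review_id=205: ✓ → 57
review_id=206: ✓ → 878
review_id=207: ✓ → 1944
review_id=208: ✓ → 1380
review_id=209: ✓ → 1562
review_id=210: ✓ → 744
review_id=211: ✓ → 1644
review_id=212: ✗
review_id=213: ✓ → 1288
helpful_sum = 1355 + 1415 + 1560 + 589 + 1985 + 57 + 878 + 1944 + 1380 + 1562 + 744 + 1644 + 1288 = 16401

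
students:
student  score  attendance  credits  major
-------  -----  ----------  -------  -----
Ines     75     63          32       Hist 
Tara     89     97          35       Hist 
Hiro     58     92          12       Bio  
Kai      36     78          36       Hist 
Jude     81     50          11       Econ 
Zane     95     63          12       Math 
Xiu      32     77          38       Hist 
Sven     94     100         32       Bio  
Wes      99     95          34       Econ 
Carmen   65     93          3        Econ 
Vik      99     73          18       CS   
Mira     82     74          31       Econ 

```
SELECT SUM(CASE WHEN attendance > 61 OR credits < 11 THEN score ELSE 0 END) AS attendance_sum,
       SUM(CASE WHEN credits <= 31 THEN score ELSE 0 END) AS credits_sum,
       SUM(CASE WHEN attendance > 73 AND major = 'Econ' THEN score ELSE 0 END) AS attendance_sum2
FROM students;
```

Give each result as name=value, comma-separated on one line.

[attendance_sum: attendance > 61 OR credits < 11]
student=Ines: ✓ → 75
student=Tara: ✓ → 89
student=Hiro: ✓ → 58
student=Kai: ✓ → 36
student=Jude: ✗
student=Zane: ✓ → 95
student=Xiu: ✓ → 32
student=Sven: ✓ → 94
student=Wes: ✓ → 99
student=Carmen: ✓ → 65
student=Vik: ✓ → 99
student=Mira: ✓ → 82
attendance_sum = 75 + 89 + 58 + 36 + 95 + 32 + 94 + 99 + 65 + 99 + 82 = 824
—
[credits_sum: credits <= 31]
student=Ines: ✗
student=Tara: ✗
student=Hiro: ✓ → 58
student=Kai: ✗
student=Jude: ✓ → 81
student=Zane: ✓ → 95
student=Xiu: ✗
student=Sven: ✗
student=Wes: ✗
student=Carmen: ✓ → 65
student=Vik: ✓ → 99
student=Mira: ✓ → 82
credits_sum = 58 + 81 + 95 + 65 + 99 + 82 = 480
—
[attendance_sum2: attendance > 73 AND major = 'Econ']
student=Ines: ✗
student=Tara: ✗
student=Hiro: ✗
student=Kai: ✗
student=Jude: ✗
student=Zane: ✗
student=Xiu: ✗
student=Sven: ✗
student=Wes: ✓ → 99
student=Carmen: ✓ → 65
student=Vik: ✗
student=Mira: ✓ → 82
attendance_sum2 = 99 + 65 + 82 = 246

attendance_sum=824, credits_sum=480, attendance_sum2=246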